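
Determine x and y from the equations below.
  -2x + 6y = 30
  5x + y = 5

Row-reduce the augmented matrix:
R1 ← R1 / (-2).
R2 ← R2 − 5·R1.
R2 ← R2 / (16).
R1 ← R1 + 3·R2.
Reading off the reduced rows gives x = 0, y = 5.

x = 0, y = 5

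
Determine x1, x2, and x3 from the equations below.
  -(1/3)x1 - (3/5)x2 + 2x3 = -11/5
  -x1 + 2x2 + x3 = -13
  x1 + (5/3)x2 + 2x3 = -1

x1 = 6, x2 = -3, x3 = -1

Row-reduce the augmented matrix:
R1 ← R1 / (-1/3).
R2 ← R2 + 1·R1.
R3 ← R3 − 1·R1.
R2 ← R2 / (19/5).
R1 ← R1 − 9/5·R2.
R3 ← R3 + 2/15·R2.
R3 ← R3 / (446/57).
R1 ← R1 + 69/19·R3.
R2 ← R2 + 25/19·R3.
Reading off the reduced rows gives x1 = 6, x2 = -3, x3 = -1.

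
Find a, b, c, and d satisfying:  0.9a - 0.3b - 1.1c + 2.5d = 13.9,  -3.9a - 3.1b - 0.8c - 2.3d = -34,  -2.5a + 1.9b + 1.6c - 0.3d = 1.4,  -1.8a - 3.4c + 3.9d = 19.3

Row-reduce the augmented matrix:
R1 ← R1 / (9/10).
R2 ← R2 + 39/10·R1.
R3 ← R3 + 5/2·R1.
R4 ← R4 + 9/5·R1.
R2 ← R2 / (-22/5).
R1 ← R1 + 1/3·R2.
R3 ← R3 − 16/15·R2.
R4 ← R4 + 3/5·R2.
R3 ← R3 / (-2777/990).
R1 ← R1 + 317/396·R3.
R2 ← R2 − 167/132·R3.
R4 ← R4 + 213/44·R3.
R4 ← R4 / (-101369/13885).
R1 ← R1 + 1973/5554·R4.
R2 ← R2 − 11055/5554·R4.
R3 ← R3 + 8626/2777·R4.
Reading off the reduced rows gives a = 2, b = 5, c = -1, d = 5.

a = 2, b = 5, c = -1, d = 5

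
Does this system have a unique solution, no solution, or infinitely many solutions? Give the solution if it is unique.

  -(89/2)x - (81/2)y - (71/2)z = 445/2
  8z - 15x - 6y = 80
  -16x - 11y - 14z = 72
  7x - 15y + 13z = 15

no solution

Row-reduce:
R1 ← R1 / (-89/2).
R2 ← R2 + 15·R1.
R3 ← R3 + 16·R1.
R4 ← R4 − 7·R1.
R2 ← R2 / (681/89).
R1 ← R1 − 81/89·R2.
R3 ← R3 − 317/89·R2.
R4 ← R4 + 1902/89·R2.
R3 ← R3 / (-7171/681).
R1 ← R1 + 358/227·R3.
R2 ← R2 − 1777/681·R3.
R4 ← R4 − 14342/227·R3.
Row 4 reduces to 0 = 2, a contradiction. The system is inconsistent.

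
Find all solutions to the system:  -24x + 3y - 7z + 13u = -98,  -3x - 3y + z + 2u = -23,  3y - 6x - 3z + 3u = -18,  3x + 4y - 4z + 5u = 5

Row-reduce:
R1 ← R1 / (-24).
R2 ← R2 + 3·R1.
R3 ← R3 + 6·R1.
R4 ← R4 − 3·R1.
R2 ← R2 / (-27/8).
R1 ← R1 + 1/8·R2.
R3 ← R3 − 9/4·R2.
R4 ← R4 − 35/8·R2.
Swap R3 and R4.
R3 ← R3 / (-22/9).
R1 ← R1 − 2/9·R3.
R2 ← R2 + 5/9·R3.
Row 4 reduces to 0 = -2/3, a contradiction. The system is inconsistent.

no solution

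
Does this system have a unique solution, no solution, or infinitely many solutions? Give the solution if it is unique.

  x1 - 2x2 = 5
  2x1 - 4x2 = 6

Row-reduce:
R2 ← R2 − 2·R1.
Row 2 reduces to 0 = -4, a contradiction. The system is inconsistent.

no solution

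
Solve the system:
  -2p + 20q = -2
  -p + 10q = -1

Row-reduce:
R1 ← R1 / (-2).
R2 ← R2 + 1·R1.
Rank is 1 with 2 unknowns, leaving q free.

infinitely many solutions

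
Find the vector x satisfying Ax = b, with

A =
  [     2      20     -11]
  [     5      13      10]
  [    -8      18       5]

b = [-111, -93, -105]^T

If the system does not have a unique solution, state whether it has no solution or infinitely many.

x_1 = -1, x_2 = -6, x_3 = -1

Row-reduce the augmented matrix:
R1 ← R1 / (2).
R2 ← R2 − 5·R1.
R3 ← R3 + 8·R1.
R2 ← R2 / (-37).
R1 ← R1 − 10·R2.
R3 ← R3 − 98·R2.
R3 ← R3 / (2232/37).
R1 ← R1 − 343/74·R3.
R2 ← R2 + 75/74·R3.
Reading off the reduced rows gives x_1 = -1, x_2 = -6, x_3 = -1.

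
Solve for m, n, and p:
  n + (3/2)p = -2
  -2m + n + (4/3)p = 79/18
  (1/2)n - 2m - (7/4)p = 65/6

m = -3, n = 3/2, p = -7/3

Row-reduce the augmented matrix:
Swap R1 and R2.
R1 ← R1 / (-2).
R3 ← R3 + 2·R1.
R1 ← R1 + 1/2·R2.
R3 ← R3 + 1/2·R2.
R3 ← R3 / (-7/3).
R1 ← R1 − 1/12·R3.
R2 ← R2 − 3/2·R3.
Reading off the reduced rows gives m = -3, n = 3/2, p = -7/3.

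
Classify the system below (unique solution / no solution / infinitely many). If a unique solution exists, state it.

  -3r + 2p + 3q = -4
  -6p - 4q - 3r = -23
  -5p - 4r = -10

p = -2, q = 5, r = 5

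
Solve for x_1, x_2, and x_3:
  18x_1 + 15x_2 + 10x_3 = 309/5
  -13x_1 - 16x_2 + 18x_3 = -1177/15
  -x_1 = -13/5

Row-reduce the augmented matrix:
R1 ← R1 / (18).
R2 ← R2 + 13·R1.
R3 ← R3 + 1·R1.
R2 ← R2 / (-31/6).
R1 ← R1 − 5/6·R2.
R3 ← R3 − 5/6·R2.
R3 ← R3 / (430/93).
R1 ← R1 − 430/93·R3.
R2 ← R2 + 454/93·R3.
Reading off the reduced rows gives x_1 = 13/5, x_2 = 5/3, x_3 = -1.

x_1 = 13/5, x_2 = 5/3, x_3 = -1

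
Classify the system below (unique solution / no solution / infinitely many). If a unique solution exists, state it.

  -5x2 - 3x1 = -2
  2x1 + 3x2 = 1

Row-reduce the augmented matrix:
R1 ← R1 / (-3).
R2 ← R2 − 2·R1.
R2 ← R2 / (-1/3).
R1 ← R1 − 5/3·R2.
Reading off the reduced rows gives x1 = -1, x2 = 1.

x1 = -1, x2 = 1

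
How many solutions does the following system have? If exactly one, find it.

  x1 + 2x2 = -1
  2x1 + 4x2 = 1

no solution

Row-reduce:
R2 ← R2 − 2·R1.
Row 2 reduces to 0 = 3, a contradiction. The system is inconsistent.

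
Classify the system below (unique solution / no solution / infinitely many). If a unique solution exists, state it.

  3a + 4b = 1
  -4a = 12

a = -3, b = 5/2

Row-reduce the augmented matrix:
R1 ← R1 / (3).
R2 ← R2 + 4·R1.
R2 ← R2 / (16/3).
R1 ← R1 − 4/3·R2.
Reading off the reduced rows gives a = -3, b = 5/2.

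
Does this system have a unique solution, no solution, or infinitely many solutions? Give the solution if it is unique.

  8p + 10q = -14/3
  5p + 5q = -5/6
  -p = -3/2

p = 3/2, q = -5/3

Row-reduce the augmented matrix:
R1 ← R1 / (8).
R2 ← R2 − 5·R1.
R3 ← R3 + 1·R1.
R2 ← R2 / (-5/4).
R1 ← R1 − 5/4·R2.
R3 ← R3 − 5/4·R2.
R3 reduces to 0 = 0, so the extra equation is consistent.
Reading off the reduced rows gives p = 3/2, q = -5/3.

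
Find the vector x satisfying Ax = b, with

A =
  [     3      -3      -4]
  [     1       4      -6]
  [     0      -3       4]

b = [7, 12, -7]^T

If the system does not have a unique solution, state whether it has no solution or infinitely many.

x_1 = 2, x_2 = 1, x_3 = -1

Row-reduce the augmented matrix:
R1 ← R1 / (3).
R2 ← R2 − 1·R1.
R2 ← R2 / (5).
R1 ← R1 + 1·R2.
R3 ← R3 + 3·R2.
R3 ← R3 / (6/5).
R1 ← R1 + 34/15·R3.
R2 ← R2 + 14/15·R3.
Reading off the reduced rows gives x_1 = 2, x_2 = 1, x_3 = -1.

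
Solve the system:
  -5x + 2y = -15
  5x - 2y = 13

no solution

Row-reduce:
R1 ← R1 / (-5).
R2 ← R2 − 5·R1.
Row 2 reduces to 0 = -2, a contradiction. The system is inconsistent.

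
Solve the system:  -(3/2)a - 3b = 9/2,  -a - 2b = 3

Row-reduce:
R1 ← R1 / (-3/2).
R2 ← R2 + 1·R1.
Rank is 1 with 2 unknowns, leaving b free.

infinitely many solutions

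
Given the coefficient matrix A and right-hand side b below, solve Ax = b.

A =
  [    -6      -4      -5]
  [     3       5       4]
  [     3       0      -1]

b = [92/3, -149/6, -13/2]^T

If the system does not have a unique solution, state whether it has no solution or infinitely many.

Row-reduce the augmented matrix:
R1 ← R1 / (-6).
R2 ← R2 − 3·R1.
R3 ← R3 − 3·R1.
R2 ← R2 / (3).
R1 ← R1 − 2/3·R2.
R3 ← R3 + 2·R2.
R3 ← R3 / (-5/2).
R1 ← R1 − 1/2·R3.
R2 ← R2 − 1/2·R3.
Reading off the reduced rows gives x_1 = -5/2, x_2 = -8/3, x_3 = -1.

x_1 = -5/2, x_2 = -8/3, x_3 = -1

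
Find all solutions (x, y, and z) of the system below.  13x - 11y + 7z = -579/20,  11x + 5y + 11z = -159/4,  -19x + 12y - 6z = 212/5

Row-reduce the augmented matrix:
R1 ← R1 / (13).
R2 ← R2 − 11·R1.
R3 ← R3 + 19·R1.
R2 ← R2 / (186/13).
R1 ← R1 + 11/13·R2.
R3 ← R3 + 53/13·R2.
R3 ← R3 / (176/31).
R1 ← R1 − 26/31·R3.
R2 ← R2 − 11/31·R3.
Reading off the reduced rows gives x = -5/2, y = -4/5, z = -3/4.

x = -5/2, y = -4/5, z = -3/4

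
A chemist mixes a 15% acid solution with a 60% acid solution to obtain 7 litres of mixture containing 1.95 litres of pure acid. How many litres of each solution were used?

litres of solution A: 5, litres of solution B: 2

Let a = litres of solution A, b = litres of solution B.
  a + b = 7
  (3/20)a + (3/5)b = 39/20
From equation 1: a = 7 − b.
Substitute into equation 2 and solve: b = 2.
Then a = 5.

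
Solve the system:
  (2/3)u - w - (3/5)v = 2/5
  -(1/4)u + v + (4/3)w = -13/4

Row-reduce:
R1 ← R1 / (2/3).
R2 ← R2 + 1/4·R1.
R2 ← R2 / (31/40).
R1 ← R1 + 9/10·R2.
Rank is 2 with 3 unknowns, leaving w free.

infinitely many solutions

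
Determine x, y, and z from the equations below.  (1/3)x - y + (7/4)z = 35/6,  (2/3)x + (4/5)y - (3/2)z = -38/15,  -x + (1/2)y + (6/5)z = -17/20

x = 5/2, y = -3/2, z = 2

Row-reduce the augmented matrix:
R1 ← R1 / (1/3).
R2 ← R2 − 2/3·R1.
R3 ← R3 + 1·R1.
R2 ← R2 / (14/5).
R1 ← R1 + 3·R2.
R3 ← R3 + 5/2·R2.
R3 ← R3 / (139/70).
R1 ← R1 + 3/28·R3.
R2 ← R2 + 25/14·R3.
Reading off the reduced rows gives x = 5/2, y = -3/2, z = 2.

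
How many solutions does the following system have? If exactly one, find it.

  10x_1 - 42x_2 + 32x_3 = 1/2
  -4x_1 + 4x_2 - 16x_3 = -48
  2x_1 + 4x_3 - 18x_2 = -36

no solution

Row-reduce:
R1 ← R1 / (10).
R2 ← R2 + 4·R1.
R3 ← R3 − 2·R1.
R2 ← R2 / (-64/5).
R1 ← R1 + 21/5·R2.
R3 ← R3 + 48/5·R2.
Row 3 reduces to 0 = -1/4, a contradiction. The system is inconsistent.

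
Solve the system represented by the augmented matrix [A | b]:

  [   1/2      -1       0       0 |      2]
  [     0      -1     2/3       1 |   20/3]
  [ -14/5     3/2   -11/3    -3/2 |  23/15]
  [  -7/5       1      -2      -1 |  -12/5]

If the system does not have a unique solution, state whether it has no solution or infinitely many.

no solution

Row-reduce:
R1 ← R1 / (1/2).
R3 ← R3 + 14/5·R1.
R4 ← R4 + 7/5·R1.
R2 ← R2 / (-1).
R1 ← R1 + 2·R2.
R3 ← R3 + 41/10·R2.
R4 ← R4 + 9/5·R2.
R3 ← R3 / (-32/5).
R1 ← R1 + 4/3·R3.
R2 ← R2 + 2/3·R3.
R4 ← R4 + 16/5·R3.
Row 4 reduces to 0 = -3/2, a contradiction. The system is inconsistent.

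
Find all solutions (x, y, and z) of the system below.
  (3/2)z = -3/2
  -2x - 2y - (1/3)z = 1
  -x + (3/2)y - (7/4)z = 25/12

x = -1/3, y = 0, z = -1

Row-reduce the augmented matrix:
Swap R1 and R2.
R1 ← R1 / (-2).
R3 ← R3 + 1·R1.
Swap R2 and R3.
R2 ← R2 / (5/2).
R1 ← R1 − 1·R2.
R3 ← R3 / (3/2).
R1 ← R1 − 4/5·R3.
R2 ← R2 + 19/30·R3.
Reading off the reduced rows gives x = -1/3, y = 0, z = -1.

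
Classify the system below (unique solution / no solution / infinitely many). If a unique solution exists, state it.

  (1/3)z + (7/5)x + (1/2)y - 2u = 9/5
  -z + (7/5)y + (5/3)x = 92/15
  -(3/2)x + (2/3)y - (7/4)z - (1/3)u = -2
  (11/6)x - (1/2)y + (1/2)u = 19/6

x = 2, y = 2, z = 0, u = 1

Row-reduce the augmented matrix:
R1 ← R1 / (7/5).
R2 ← R2 − 5/3·R1.
R3 ← R3 + 3/2·R1.
R4 ← R4 − 11/6·R1.
R2 ← R2 / (169/210).
R1 ← R1 − 5/14·R2.
R3 ← R3 − 101/84·R2.
R4 ← R4 + 97/84·R2.
R3 ← R3 / (4223/6084).
R1 ← R1 − 145/169·R3.
R2 ← R2 + 880/507·R3.
R4 ← R4 + 825/338·R3.
R4 ← R4 / (-123997/8446).
R1 ← R1 − 21000/4223·R4.
R2 ← R2 + 51220/4223·R4.
R3 ← R3 + 36708/4223·R4.
Reading off the reduced rows gives x = 2, y = 2, z = 0, u = 1.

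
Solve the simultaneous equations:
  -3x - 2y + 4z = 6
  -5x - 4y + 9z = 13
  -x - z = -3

Row-reduce:
R1 ← R1 / (-3).
R2 ← R2 + 5·R1.
R3 ← R3 + 1·R1.
R2 ← R2 / (-2/3).
R1 ← R1 − 2/3·R2.
R3 ← R3 − 2/3·R2.
Row 3 reduces to 0 = -2, a contradiction. The system is inconsistent.

no solution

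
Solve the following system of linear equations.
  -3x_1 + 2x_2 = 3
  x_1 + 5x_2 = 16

x_1 = 1, x_2 = 3

From equation 2: x_1 = 16 − 5·x_2.
Substitute into equation 1 and solve: x_2 = 3.
Then x_1 = 1.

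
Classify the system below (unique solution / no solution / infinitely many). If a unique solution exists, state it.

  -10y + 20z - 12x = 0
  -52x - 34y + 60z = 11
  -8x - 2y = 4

no solution

Row-reduce:
R1 ← R1 / (-12).
R2 ← R2 + 52·R1.
R3 ← R3 + 8·R1.
R2 ← R2 / (28/3).
R1 ← R1 − 5/6·R2.
R3 ← R3 − 14/3·R2.
Row 3 reduces to 0 = -3/2, a contradiction. The system is inconsistent.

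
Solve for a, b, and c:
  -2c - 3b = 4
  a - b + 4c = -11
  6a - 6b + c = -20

Row-reduce the augmented matrix:
Swap R1 and R2.
R3 ← R3 − 6·R1.
R2 ← R2 / (-3).
R1 ← R1 + 1·R2.
R3 ← R3 / (-23).
R1 ← R1 − 14/3·R3.
R2 ← R2 − 2/3·R3.
Reading off the reduced rows gives a = -3, b = 0, c = -2.

a = -3, b = 0, c = -2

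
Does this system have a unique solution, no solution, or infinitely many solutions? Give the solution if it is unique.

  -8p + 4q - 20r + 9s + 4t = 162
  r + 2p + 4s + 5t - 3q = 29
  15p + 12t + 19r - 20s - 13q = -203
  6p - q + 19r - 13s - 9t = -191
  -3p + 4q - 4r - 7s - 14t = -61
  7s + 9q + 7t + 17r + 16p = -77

Row-reduce the augmented matrix:
R1 ← R1 / (-8).
R2 ← R2 − 2·R1.
R3 ← R3 − 15·R1.
R4 ← R4 − 6·R1.
R5 ← R5 + 3·R1.
R6 ← R6 − 16·R1.
R2 ← R2 / (-2).
R1 ← R1 + 1/2·R2.
R3 ← R3 + 11/2·R2.
R4 ← R4 − 2·R2.
R5 ← R5 − 5/2·R2.
R6 ← R6 − 17·R2.
R3 ← R3 / (-15/2).
R1 ← R1 − 7/2·R3.
R2 ← R2 − 2·R3.
R5 ← R5 + 3/2·R3.
R6 ← R6 + 57·R3.
Swap R4 and R5.
R4 ← R4 / (3/2).
R1 ← R1 + 73/6·R4.
R2 ← R2 + 205/24·R4.
R3 ← R3 − 65/24·R4.
R6 ← R6 − 465/2·R4.
Swap R5 and R6.
R5 ← R5 / (6881/5).
R1 ← R1 + 3166/45·R5.
R2 ← R2 + 9211/180·R5.
R3 ← R3 − 2723/180·R5.
R4 ← R4 + 86/15·R5.
R6 reduces to 0 = 0, so the extra equation is consistent.
Reading off the reduced rows gives p = -5, q = -1, r = -3, s = 6, t = 3.

p = -5, q = -1, r = -3, s = 6, t = 3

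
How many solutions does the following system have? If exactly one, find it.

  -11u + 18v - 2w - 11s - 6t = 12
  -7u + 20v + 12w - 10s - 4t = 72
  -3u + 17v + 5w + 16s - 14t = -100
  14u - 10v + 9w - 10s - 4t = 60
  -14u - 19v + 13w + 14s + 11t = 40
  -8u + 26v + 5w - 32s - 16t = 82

no solution

Row-reduce:
R1 ← R1 / (-11).
R2 ← R2 + 7·R1.
R3 ← R3 + 3·R1.
R4 ← R4 − 14·R1.
R5 ← R5 + 14·R1.
R6 ← R6 + 8·R1.
R2 ← R2 / (94/11).
R1 ← R1 + 18/11·R2.
R3 ← R3 − 133/11·R2.
R4 ← R4 − 142/11·R2.
R5 ← R5 + 461/11·R2.
R6 ← R6 − 142/11·R2.
R3 ← R3 / (-622/47).
R1 ← R1 − 128/47·R3.
R2 ← R2 − 73/47·R3.
R4 ← R4 + 639/47·R3.
R5 ← R5 − 3790/47·R3.
R6 ← R6 + 639/47·R3.
R4 ← R4 / (-53925/1244).
R1 ← R1 − 1620/311·R4.
R2 ← R2 − 2957/1244·R4.
R3 ← R3 + 2185/1244·R4.
R5 ← R5 − 48181/311·R4.
R6 ← R6 + 53925/1244·R4.
R5 ← R5 / (-937909/17975).
R1 ← R1 + 6656/3595·R5.
R2 ← R2 + 24862/17975·R5.
R3 ← R3 − 3132/3595·R5.
R4 ← R4 + 446/17975·R5.
Row 6 reduces to 0 = -2, a contradiction. The system is inconsistent.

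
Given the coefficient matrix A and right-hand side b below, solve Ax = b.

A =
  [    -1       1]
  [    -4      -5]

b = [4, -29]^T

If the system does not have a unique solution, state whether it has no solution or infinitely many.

x_1 = 1, x_2 = 5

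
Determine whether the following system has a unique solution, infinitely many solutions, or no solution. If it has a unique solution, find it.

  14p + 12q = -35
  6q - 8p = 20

p = -5/2, q = 0

Row-reduce the augmented matrix:
R1 ← R1 / (14).
R2 ← R2 + 8·R1.
R2 ← R2 / (90/7).
R1 ← R1 − 6/7·R2.
Reading off the reduced rows gives p = -5/2, q = 0.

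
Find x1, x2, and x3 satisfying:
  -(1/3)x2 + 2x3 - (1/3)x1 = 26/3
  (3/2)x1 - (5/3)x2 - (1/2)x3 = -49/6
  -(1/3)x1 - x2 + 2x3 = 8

x1 = -3, x2 = 1, x3 = 4

Row-reduce the augmented matrix:
R1 ← R1 / (-1/3).
R2 ← R2 − 3/2·R1.
R3 ← R3 + 1/3·R1.
R2 ← R2 / (-19/6).
R1 ← R1 − 1·R2.
R3 ← R3 + 2/3·R2.
R3 ← R3 / (-34/19).
R1 ← R1 + 63/19·R3.
R2 ← R2 + 51/19·R3.
Reading off the reduced rows gives x1 = -3, x2 = 1, x3 = 4.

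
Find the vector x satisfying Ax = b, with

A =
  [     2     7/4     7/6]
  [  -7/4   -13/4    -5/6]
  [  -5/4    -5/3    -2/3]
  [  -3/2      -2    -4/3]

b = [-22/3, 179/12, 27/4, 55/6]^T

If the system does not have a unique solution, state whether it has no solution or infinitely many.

no solution

Row-reduce:
R1 ← R1 / (2).
R2 ← R2 + 7/4·R1.
R3 ← R3 + 5/4·R1.
R4 ← R4 + 3/2·R1.
R2 ← R2 / (-55/32).
R1 ← R1 − 7/8·R2.
R3 ← R3 + 55/96·R2.
R4 ← R4 + 11/16·R2.
Swap R3 and R4.
R3 ← R3 / (-8/15).
R1 ← R1 − 112/165·R3.
R2 ← R2 + 6/55·R3.
Row 4 reduces to 0 = -2/3, a contradiction. The system is inconsistent.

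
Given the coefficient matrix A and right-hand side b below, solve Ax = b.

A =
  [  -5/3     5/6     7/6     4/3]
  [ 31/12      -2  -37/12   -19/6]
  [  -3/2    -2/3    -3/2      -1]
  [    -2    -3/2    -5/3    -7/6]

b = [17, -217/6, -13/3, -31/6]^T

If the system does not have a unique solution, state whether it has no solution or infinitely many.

Row-reduce:
R1 ← R1 / (-5/3).
R2 ← R2 − 31/12·R1.
R3 ← R3 + 3/2·R1.
R4 ← R4 + 2·R1.
R2 ← R2 / (-17/24).
R1 ← R1 + 1/2·R2.
R3 ← R3 + 17/12·R2.
R4 ← R4 + 5/2·R2.
Swap R3 and R4.
R3 ← R3 / (43/30).
R1 ← R1 − 1/5·R3.
R2 ← R2 − 9/5·R3.
Rank is 3 with 4 unknowns, leaving x_4 free.

infinitely many solutions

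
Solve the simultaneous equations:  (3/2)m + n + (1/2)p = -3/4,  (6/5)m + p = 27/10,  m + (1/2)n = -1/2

m = 1, n = -3, p = 3/2

Row-reduce the augmented matrix:
R1 ← R1 / (3/2).
R2 ← R2 − 6/5·R1.
R3 ← R3 − 1·R1.
R2 ← R2 / (-4/5).
R1 ← R1 − 2/3·R2.
R3 ← R3 + 1/6·R2.
R3 ← R3 / (-11/24).
R1 ← R1 − 5/6·R3.
R2 ← R2 + 3/4·R3.
Reading off the reduced rows gives m = 1, n = -3, p = 3/2.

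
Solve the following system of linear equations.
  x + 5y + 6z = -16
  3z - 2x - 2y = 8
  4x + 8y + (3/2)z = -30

no solution

Row-reduce:
R2 ← R2 + 2·R1.
R3 ← R3 − 4·R1.
R2 ← R2 / (8).
R1 ← R1 − 5·R2.
R3 ← R3 + 12·R2.
Row 3 reduces to 0 = -2, a contradiction. The system is inconsistent.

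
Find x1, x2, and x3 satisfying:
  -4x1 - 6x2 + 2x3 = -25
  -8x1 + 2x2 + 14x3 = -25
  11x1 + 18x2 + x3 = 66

x1 = 2, x2 = 5/2, x3 = -1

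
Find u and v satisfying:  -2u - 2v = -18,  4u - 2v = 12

u = 5, v = 4

Row-reduce the augmented matrix:
R1 ← R1 / (-2).
R2 ← R2 − 4·R1.
R2 ← R2 / (-6).
R1 ← R1 − 1·R2.
Reading off the reduced rows gives u = 5, v = 4.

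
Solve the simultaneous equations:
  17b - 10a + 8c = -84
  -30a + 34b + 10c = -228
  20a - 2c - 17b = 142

Row-reduce:
R1 ← R1 / (-10).
R2 ← R2 + 30·R1.
R3 ← R3 − 20·R1.
R2 ← R2 / (-17).
R1 ← R1 + 17/10·R2.
R3 ← R3 − 17·R2.
Row 3 reduces to 0 = -2, a contradiction. The system is inconsistent.

no solution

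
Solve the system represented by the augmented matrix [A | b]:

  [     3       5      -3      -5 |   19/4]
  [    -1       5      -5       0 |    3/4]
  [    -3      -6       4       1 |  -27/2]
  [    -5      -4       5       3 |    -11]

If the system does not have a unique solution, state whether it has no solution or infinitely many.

Row-reduce the augmented matrix:
R1 ← R1 / (3).
R2 ← R2 + 1·R1.
R3 ← R3 + 3·R1.
R4 ← R4 + 5·R1.
R2 ← R2 / (20/3).
R1 ← R1 − 5/3·R2.
R3 ← R3 + 1·R2.
R4 ← R4 − 13/3·R2.
R3 ← R3 / (1/10).
R1 ← R1 − 1/2·R3.
R2 ← R2 + 9/10·R3.
R4 ← R4 − 39/10·R3.
R4 ← R4 / (323/2).
R1 ← R1 − 20·R4.
R2 ← R2 + 77/2·R4.
R3 ← R3 + 85/2·R4.
Reading off the reduced rows gives x_1 = 3, x_2 = 7/4, x_3 = 1, x_4 = 2.

x_1 = 3, x_2 = 7/4, x_3 = 1, x_4 = 2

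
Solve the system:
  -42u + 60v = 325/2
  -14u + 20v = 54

no solution

Row-reduce:
R1 ← R1 / (-42).
R2 ← R2 + 14·R1.
Row 2 reduces to 0 = -1/6, a contradiction. The system is inconsistent.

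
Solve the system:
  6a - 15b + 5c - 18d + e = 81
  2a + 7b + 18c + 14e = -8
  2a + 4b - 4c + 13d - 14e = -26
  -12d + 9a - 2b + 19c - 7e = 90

infinitely many solutions

Row-reduce:
R1 ← R1 / (6).
R2 ← R2 − 2·R1.
R3 ← R3 − 2·R1.
R4 ← R4 − 9·R1.
R2 ← R2 / (12).
R1 ← R1 + 5/2·R2.
R3 ← R3 − 9·R2.
R4 ← R4 − 41/2·R2.
R3 ← R3 / (-215/12).
R1 ← R1 − 305/72·R3.
R2 ← R2 − 49/36·R3.
R4 ← R4 + 1181/72·R3.
R4 ← R4 / (-10997/1290).
R1 ← R1 − 433/258·R4.
R2 ← R2 − 1033/645·R4.
R3 ← R3 + 174/215·R4.
Rank is 4 with 5 unknowns, leaving e free.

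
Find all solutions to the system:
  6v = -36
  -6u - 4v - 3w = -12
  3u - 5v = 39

u = 3, v = -6, w = 6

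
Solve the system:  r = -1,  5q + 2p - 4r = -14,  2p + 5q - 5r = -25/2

Row-reduce:
Swap R1 and R2.
R1 ← R1 / (2).
R3 ← R3 − 2·R1.
R1 ← R1 + 2·R2.
R3 ← R3 + 1·R2.
Row 3 reduces to 0 = 1/2, a contradiction. The system is inconsistent.

no solution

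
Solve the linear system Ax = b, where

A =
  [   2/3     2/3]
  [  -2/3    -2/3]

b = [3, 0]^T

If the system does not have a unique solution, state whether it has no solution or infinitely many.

Row-reduce:
R1 ← R1 / (2/3).
R2 ← R2 + 2/3·R1.
Row 2 reduces to 0 = 3, a contradiction. The system is inconsistent.

no solution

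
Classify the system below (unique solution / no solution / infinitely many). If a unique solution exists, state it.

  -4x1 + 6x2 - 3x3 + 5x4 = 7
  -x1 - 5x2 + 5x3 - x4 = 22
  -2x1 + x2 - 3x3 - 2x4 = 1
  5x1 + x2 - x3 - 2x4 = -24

x1 = -5, x2 = 2, x3 = 5, x4 = -2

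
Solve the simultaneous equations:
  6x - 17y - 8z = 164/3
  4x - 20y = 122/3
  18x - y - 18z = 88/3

x = -3/2, y = -7/3, z = -3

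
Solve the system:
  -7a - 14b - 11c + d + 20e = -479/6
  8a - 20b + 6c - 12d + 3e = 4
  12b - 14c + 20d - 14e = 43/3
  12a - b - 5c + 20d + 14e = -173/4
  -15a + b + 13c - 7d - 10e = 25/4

a = 2, b = 5/4, c = 0, d = -5/3, e = -7/3

Row-reduce the augmented matrix:
R1 ← R1 / (-7).
R2 ← R2 − 8·R1.
R4 ← R4 − 12·R1.
R5 ← R5 + 15·R1.
R2 ← R2 / (-36).
R1 ← R1 − 2·R2.
R3 ← R3 − 12·R2.
R4 ← R4 + 25·R2.
R5 ← R5 − 31·R2.
R3 ← R3 / (-340/21).
R1 ← R1 − 76/63·R3.
R2 ← R2 − 23/126·R3.
R4 ← R4 + 2431/126·R3.
R5 ← R5 − 3895/126·R3.
R4 ← R4 / (146/15).
R1 ← R1 − 121/255·R4.
R2 ← R2 − 124/255·R4.
R3 ← R3 + 86/85·R4.
R5 ← R5 − 652/51·R4.
R5 ← R5 / (-884821/9928).
R1 ← R1 + 71735/19856·R5.
R2 ← R2 + 25957/9928·R5.
R3 ← R3 − 41217/9928·R5.
R4 ← R4 − 4409/1168·R5.
Reading off the reduced rows gives a = 2, b = 5/4, c = 0, d = -5/3, e = -7/3.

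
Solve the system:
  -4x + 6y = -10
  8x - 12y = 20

Row-reduce:
R1 ← R1 / (-4).
R2 ← R2 − 8·R1.
Rank is 1 with 2 unknowns, leaving y free.

infinitely many solutions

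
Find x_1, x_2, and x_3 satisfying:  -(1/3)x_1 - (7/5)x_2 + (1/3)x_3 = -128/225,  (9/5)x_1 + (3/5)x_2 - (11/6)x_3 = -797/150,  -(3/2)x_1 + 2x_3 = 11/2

x_1 = -7/3, x_2 = 6/5, x_3 = 1

Row-reduce the augmented matrix:
R1 ← R1 / (-1/3).
R2 ← R2 − 9/5·R1.
R3 ← R3 + 3/2·R1.
R2 ← R2 / (-174/25).
R1 ← R1 − 21/5·R2.
R3 ← R3 − 63/10·R2.
R3 ← R3 / (109/232).
R1 ← R1 + 355/348·R3.
R2 ← R2 − 5/1044·R3.
Reading off the reduced rows gives x_1 = -7/3, x_2 = 6/5, x_3 = 1.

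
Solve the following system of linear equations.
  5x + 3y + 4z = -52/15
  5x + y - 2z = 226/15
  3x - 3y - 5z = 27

x = 8/3, y = -8/3, z = -11/5

Row-reduce the augmented matrix:
R1 ← R1 / (5).
R2 ← R2 − 5·R1.
R3 ← R3 − 3·R1.
R2 ← R2 / (-2).
R1 ← R1 − 3/5·R2.
R3 ← R3 + 24/5·R2.
R3 ← R3 / (7).
R1 ← R1 + 1·R3.
R2 ← R2 − 3·R3.
Reading off the reduced rows gives x = 8/3, y = -8/3, z = -11/5.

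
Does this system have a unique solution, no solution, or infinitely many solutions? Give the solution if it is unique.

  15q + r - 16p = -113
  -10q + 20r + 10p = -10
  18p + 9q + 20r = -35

p = 4, q = -3, r = -4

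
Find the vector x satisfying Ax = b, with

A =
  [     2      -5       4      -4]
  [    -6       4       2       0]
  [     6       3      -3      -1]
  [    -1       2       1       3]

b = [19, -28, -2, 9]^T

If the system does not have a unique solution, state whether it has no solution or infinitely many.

x_1 = 4, x_2 = -3, x_3 = 4, x_4 = 5

Row-reduce the augmented matrix:
R1 ← R1 / (2).
R2 ← R2 + 6·R1.
R3 ← R3 − 6·R1.
R4 ← R4 + 1·R1.
R2 ← R2 / (-11).
R1 ← R1 + 5/2·R2.
R3 ← R3 − 18·R2.
R4 ← R4 + 1/2·R2.
R3 ← R3 / (87/11).
R1 ← R1 + 13/11·R3.
R2 ← R2 + 14/11·R3.
R4 ← R4 − 26/11·R3.
R4 ← R4 / (359/87).
R1 ← R1 + 49/87·R4.
R2 ← R2 + 26/87·R4.
R3 ← R3 + 95/87·R4.
Reading off the reduced rows gives x_1 = 4, x_2 = -3, x_3 = 4, x_4 = 5.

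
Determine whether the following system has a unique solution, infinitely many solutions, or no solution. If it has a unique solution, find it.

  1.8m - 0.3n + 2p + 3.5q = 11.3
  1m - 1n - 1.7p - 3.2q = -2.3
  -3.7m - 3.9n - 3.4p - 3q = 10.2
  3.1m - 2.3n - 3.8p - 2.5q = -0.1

Row-reduce the augmented matrix:
R1 ← R1 / (9/5).
R2 ← R2 − 1·R1.
R3 ← R3 + 37/10·R1.
R4 ← R4 − 31/10·R1.
R2 ← R2 / (-5/6).
R1 ← R1 + 1/6·R2.
R3 ← R3 + 271/60·R2.
R4 ← R4 + 107/60·R2.
R3 ← R3 / (23921/1500).
R1 ← R1 − 251/150·R3.
R2 ← R2 − 253/75·R3.
R4 ← R4 + 1843/1500·R3.
R4 ← R4 / (12471/2518).
R1 ← R1 + 9389/23921·R4.
R2 ← R2 + 14639/23921·R4.
R3 ← R3 − 48116/23921·R4.
Reading off the reduced rows gives m = 0, n = -6, p = 3, q = 1.

m = 0, n = -6, p = 3, q = 1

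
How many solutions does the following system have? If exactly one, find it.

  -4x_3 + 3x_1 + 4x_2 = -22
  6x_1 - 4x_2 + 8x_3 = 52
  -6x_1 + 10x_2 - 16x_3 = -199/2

no solution

Row-reduce:
R1 ← R1 / (3).
R2 ← R2 − 6·R1.
R3 ← R3 + 6·R1.
R2 ← R2 / (-12).
R1 ← R1 − 4/3·R2.
R3 ← R3 − 18·R2.
Row 3 reduces to 0 = 1/2, a contradiction. The system is inconsistent.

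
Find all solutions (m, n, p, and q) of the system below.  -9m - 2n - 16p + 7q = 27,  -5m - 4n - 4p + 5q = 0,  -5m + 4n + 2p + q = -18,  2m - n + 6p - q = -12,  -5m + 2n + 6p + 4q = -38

Row-reduce:
R1 ← R1 / (-9).
R2 ← R2 + 5·R1.
R3 ← R3 + 5·R1.
R4 ← R4 − 2·R1.
R5 ← R5 + 5·R1.
R2 ← R2 / (-26/9).
R1 ← R1 − 2/9·R2.
R3 ← R3 − 46/9·R2.
R4 ← R4 + 13/9·R2.
R5 ← R5 − 28/9·R2.
R3 ← R3 / (254/13).
R1 ← R1 − 28/13·R3.
R2 ← R2 + 22/13·R3.
R5 ← R5 − 262/13·R3.
Swap R4 and R5.
R4 ← R4 / (287/127).
R1 ← R1 + 75/127·R4.
R2 ← R2 + 59/127·R4.
R3 ← R3 + 6/127·R4.
Row 5 reduces to 0 = 3/2, a contradiction. The system is inconsistent.

no solution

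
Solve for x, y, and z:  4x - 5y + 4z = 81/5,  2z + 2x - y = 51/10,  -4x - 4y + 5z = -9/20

x = 9/5, y = -2, z = -1/4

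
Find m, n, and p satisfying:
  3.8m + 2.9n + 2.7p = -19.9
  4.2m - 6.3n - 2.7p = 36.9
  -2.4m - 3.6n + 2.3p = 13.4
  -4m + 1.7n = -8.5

m = 0, n = -5, p = -2

Row-reduce the augmented matrix:
R1 ← R1 / (19/5).
R2 ← R2 − 21/5·R1.
R3 ← R3 + 12/5·R1.
R4 ← R4 + 4·R1.
R2 ← R2 / (-903/95).
R1 ← R1 − 29/38·R2.
R3 ← R3 + 168/95·R2.
R4 ← R4 − 903/190·R2.
R3 ← R3 / (2177/430).
R1 ← R1 − 153/602·R3.
R2 ← R2 − 180/301·R3.
R4 reduces to 0 = 0, so the extra equation is consistent.
Reading off the reduced rows gives m = 0, n = -5, p = -2.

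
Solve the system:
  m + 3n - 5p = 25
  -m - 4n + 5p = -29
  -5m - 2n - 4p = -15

Row-reduce the augmented matrix:
R2 ← R2 + 1·R1.
R3 ← R3 + 5·R1.
R2 ← R2 / (-1).
R1 ← R1 − 3·R2.
R3 ← R3 − 13·R2.
R3 ← R3 / (-29).
R1 ← R1 + 5·R3.
Reading off the reduced rows gives m = 3, n = 4, p = -2.

m = 3, n = 4, p = -2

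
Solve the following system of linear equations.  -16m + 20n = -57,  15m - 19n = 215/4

Row-reduce the augmented matrix:
R1 ← R1 / (-16).
R2 ← R2 − 15·R1.
R2 ← R2 / (-1/4).
R1 ← R1 + 5/4·R2.
Reading off the reduced rows gives m = 2, n = -5/4.

m = 2, n = -5/4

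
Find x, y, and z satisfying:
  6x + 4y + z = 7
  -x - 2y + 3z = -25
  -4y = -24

x = -2, y = 6, z = -5

Row-reduce the augmented matrix:
R1 ← R1 / (6).
R2 ← R2 + 1·R1.
R2 ← R2 / (-4/3).
R1 ← R1 − 2/3·R2.
R3 ← R3 + 4·R2.
R3 ← R3 / (-19/2).
R1 ← R1 − 7/4·R3.
R2 ← R2 + 19/8·R3.
Reading off the reduced rows gives x = -2, y = 6, z = -5.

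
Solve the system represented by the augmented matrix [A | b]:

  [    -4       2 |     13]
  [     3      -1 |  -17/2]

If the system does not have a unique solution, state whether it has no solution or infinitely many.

x_1 = -2, x_2 = 5/2

Row-reduce the augmented matrix:
R1 ← R1 / (-4).
R2 ← R2 − 3·R1.
R2 ← R2 / (1/2).
R1 ← R1 + 1/2·R2.
Reading off the reduced rows gives x_1 = -2, x_2 = 5/2.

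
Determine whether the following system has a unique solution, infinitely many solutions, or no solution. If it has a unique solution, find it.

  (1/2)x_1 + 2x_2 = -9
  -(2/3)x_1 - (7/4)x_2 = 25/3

Row-reduce the augmented matrix:
R1 ← R1 / (1/2).
R2 ← R2 + 2/3·R1.
R2 ← R2 / (11/12).
R1 ← R1 − 4·R2.
Reading off the reduced rows gives x_1 = -2, x_2 = -4.

x_1 = -2, x_2 = -4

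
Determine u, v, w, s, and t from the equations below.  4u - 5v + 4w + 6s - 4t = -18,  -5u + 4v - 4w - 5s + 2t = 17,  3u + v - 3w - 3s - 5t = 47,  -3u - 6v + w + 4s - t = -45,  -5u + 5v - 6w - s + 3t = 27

u = 3, v = 6, w = -4, s = 0, t = -4

Row-reduce the augmented matrix:
R1 ← R1 / (4).
R2 ← R2 + 5·R1.
R3 ← R3 − 3·R1.
R4 ← R4 + 3·R1.
R5 ← R5 + 5·R1.
R2 ← R2 / (-9/4).
R1 ← R1 + 5/4·R2.
R3 ← R3 − 19/4·R2.
R4 ← R4 + 39/4·R2.
R5 ← R5 + 5/4·R2.
R3 ← R3 / (-35/9).
R1 ← R1 − 4/9·R3.
R2 ← R2 + 4/9·R3.
R4 ← R4 + 1/3·R3.
R5 ← R5 + 14/9·R3.
R4 ← R4 / (-15/7).
R1 ← R1 + 1/7·R4.
R2 ← R2 + 6/7·R4.
R3 ← R3 − 4/7·R4.
R5 ← R5 − 6·R4.
R5 ← R5 / (151/5).
R1 ← R1 + 14/15·R5.
R2 ← R2 + 8/5·R5.
R3 ← R3 − 71/15·R5.
R4 ← R4 + 68/15·R5.
Reading off the reduced rows gives u = 3, v = 6, w = -4, s = 0, t = -4.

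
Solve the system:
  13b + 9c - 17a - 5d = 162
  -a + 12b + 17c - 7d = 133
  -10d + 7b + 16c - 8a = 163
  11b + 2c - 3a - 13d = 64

a = -5, b = 1, c = 6, d = -2

Row-reduce the augmented matrix:
R1 ← R1 / (-17).
R2 ← R2 + 1·R1.
R3 ← R3 + 8·R1.
R4 ← R4 + 3·R1.
R2 ← R2 / (191/17).
R1 ← R1 + 13/17·R2.
R3 ← R3 − 15/17·R2.
R4 ← R4 − 148/17·R2.
R3 ← R3 / (2000/191).
R1 ← R1 − 113/191·R3.
R2 ← R2 − 280/191·R3.
R4 ← R4 + 2359/191·R3.
R4 ← R4 / (-383/25).
R1 ← R1 − 6/25·R4.
R2 ← R2 − 2/5·R4.
R3 ← R3 + 17/25·R4.
Reading off the reduced rows gives a = -5, b = 1, c = 6, d = -2.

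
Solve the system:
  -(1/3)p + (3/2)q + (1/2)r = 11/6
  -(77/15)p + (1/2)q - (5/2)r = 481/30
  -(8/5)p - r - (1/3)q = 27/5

no solution

Row-reduce:
R1 ← R1 / (-1/3).
R2 ← R2 + 77/15·R1.
R3 ← R3 + 8/5·R1.
R2 ← R2 / (-113/5).
R1 ← R1 + 9/2·R2.
R3 ← R3 + 113/15·R2.
Row 3 reduces to 0 = 2/3, a contradiction. The system is inconsistent.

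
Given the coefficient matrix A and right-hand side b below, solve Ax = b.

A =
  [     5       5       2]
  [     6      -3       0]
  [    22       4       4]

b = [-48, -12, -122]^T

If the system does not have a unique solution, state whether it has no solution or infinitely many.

no solution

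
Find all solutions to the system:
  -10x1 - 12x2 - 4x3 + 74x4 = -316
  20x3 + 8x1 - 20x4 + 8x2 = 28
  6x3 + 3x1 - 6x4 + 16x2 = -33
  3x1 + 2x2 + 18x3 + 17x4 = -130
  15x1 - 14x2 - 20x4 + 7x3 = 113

x1 = -1, x2 = -3, x3 = -2, x4 = -5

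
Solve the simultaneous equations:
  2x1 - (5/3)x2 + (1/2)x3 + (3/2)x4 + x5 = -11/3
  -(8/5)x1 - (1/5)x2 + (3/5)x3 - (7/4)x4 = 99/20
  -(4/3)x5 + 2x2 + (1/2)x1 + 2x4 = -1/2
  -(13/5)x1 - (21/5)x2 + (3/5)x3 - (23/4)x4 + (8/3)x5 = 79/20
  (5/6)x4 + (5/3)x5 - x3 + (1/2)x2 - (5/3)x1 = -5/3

no solution

Row-reduce:
R1 ← R1 / (2).
R2 ← R2 + 8/5·R1.
R3 ← R3 − 1/2·R1.
R4 ← R4 + 13/5·R1.
R5 ← R5 + 5/3·R1.
R2 ← R2 / (-23/15).
R1 ← R1 + 5/6·R2.
R3 ← R3 − 29/12·R2.
R4 ← R4 + 191/30·R2.
R5 ← R5 + 8/9·R2.
R3 ← R3 / (267/184).
R1 ← R1 + 27/92·R3.
R2 ← R2 + 15/23·R3.
R4 ← R4 + 267/92·R3.
R5 ← R5 + 107/92·R3.
Swap R4 and R5.
R4 ← R4 / (2143/712).
R1 ← R1 − 107/89·R4.
R2 ← R2 − 249/356·R4.
R3 ← R3 − 93/178·R4.
Row 5 reduces to 0 = -2, a contradiction. The system is inconsistent.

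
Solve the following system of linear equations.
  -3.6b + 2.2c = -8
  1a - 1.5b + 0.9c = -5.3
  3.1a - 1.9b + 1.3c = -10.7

a = -2, b = 1, c = -2

Row-reduce the augmented matrix:
Swap R1 and R2.
R3 ← R3 − 31/10·R1.
R2 ← R2 / (-18/5).
R1 ← R1 + 3/2·R2.
R3 ← R3 − 11/4·R2.
R3 ← R3 / (343/1800).
R1 ← R1 + 1/60·R3.
R2 ← R2 + 11/18·R3.
Reading off the reduced rows gives a = -2, b = 1, c = -2.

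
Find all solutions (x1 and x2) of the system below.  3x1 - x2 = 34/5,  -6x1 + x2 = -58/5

x1 = 8/5, x2 = -2

Row-reduce the augmented matrix:
R1 ← R1 / (3).
R2 ← R2 + 6·R1.
R2 ← R2 / (-1).
R1 ← R1 + 1/3·R2.
Reading off the reduced rows gives x1 = 8/5, x2 = -2.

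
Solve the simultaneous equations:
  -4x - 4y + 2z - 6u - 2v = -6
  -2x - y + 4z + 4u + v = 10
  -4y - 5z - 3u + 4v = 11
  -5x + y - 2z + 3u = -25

Row-reduce:
R1 ← R1 / (-4).
R2 ← R2 + 2·R1.
R4 ← R4 + 5·R1.
R1 ← R1 − 1·R2.
R3 ← R3 + 4·R2.
R4 ← R4 − 6·R2.
R3 ← R3 / (7).
R1 ← R1 + 7/2·R3.
R2 ← R2 − 3·R3.
R4 ← R4 + 45/2·R3.
R4 ← R4 / (342/7).
R1 ← R1 − 7·R4.
R2 ← R2 + 26/7·R4.
R3 ← R3 − 25/7·R4.
Rank is 4 with 5 unknowns, leaving v free.

infinitely many solutions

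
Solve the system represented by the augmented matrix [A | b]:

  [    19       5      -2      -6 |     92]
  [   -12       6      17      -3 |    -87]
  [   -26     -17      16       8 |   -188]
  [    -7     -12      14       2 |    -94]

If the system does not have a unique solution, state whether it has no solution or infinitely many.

no solution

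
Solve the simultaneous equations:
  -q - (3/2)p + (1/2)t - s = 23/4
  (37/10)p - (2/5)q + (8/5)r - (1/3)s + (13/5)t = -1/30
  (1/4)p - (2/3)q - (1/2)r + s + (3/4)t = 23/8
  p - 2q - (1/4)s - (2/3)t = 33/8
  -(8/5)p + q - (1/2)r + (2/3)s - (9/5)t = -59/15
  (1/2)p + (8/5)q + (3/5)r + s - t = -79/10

p = -1, q = -3, r = -1, s = -1/2, t = 3/2

Row-reduce the augmented matrix:
R1 ← R1 / (-3/2).
R2 ← R2 − 37/10·R1.
R3 ← R3 − 1/4·R1.
R4 ← R4 − 1·R1.
R5 ← R5 + 8/5·R1.
R6 ← R6 − 1/2·R1.
R2 ← R2 / (-43/15).
R1 ← R1 − 2/3·R2.
R3 ← R3 + 5/6·R2.
R4 ← R4 + 8/3·R2.
R5 ← R5 − 31/15·R2.
R6 ← R6 − 19/15·R2.
R3 ← R3 / (-83/86).
R1 ← R1 − 16/43·R3.
R2 ← R2 + 24/43·R3.
R4 ← R4 + 64/43·R3.
R5 ← R5 − 281/430·R3.
R6 ← R6 − 281/215·R3.
R4 ← R4 / (-283/332).
R1 ← R1 − 54/83·R4.
R2 ← R2 − 2/83·R4.
R3 ← R3 + 425/249·R4.
R5 ← R5 − 689/830·R4.
R6 ← R6 − 689/415·R4.
R5 ← R5 / (-53237/16980).
R1 ← R1 + 1864/849·R5.
R2 ← R2 + 2161/1698·R5.
R3 ← R3 − 36835/5094·R5.
R4 ← R4 − 3452/849·R5.
R6 ← R6 + 53237/8490·R5.
R6 reduces to 0 = 0, so the extra equation is consistent.
Reading off the reduced rows gives p = -1, q = -3, r = -1, s = -1/2, t = 3/2.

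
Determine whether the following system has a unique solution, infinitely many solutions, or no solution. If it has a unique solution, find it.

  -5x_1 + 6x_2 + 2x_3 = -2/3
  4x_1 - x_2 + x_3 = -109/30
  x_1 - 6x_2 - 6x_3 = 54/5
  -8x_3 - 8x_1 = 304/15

Row-reduce the augmented matrix:
R1 ← R1 / (-5).
R2 ← R2 − 4·R1.
R3 ← R3 − 1·R1.
R4 ← R4 + 8·R1.
R2 ← R2 / (19/5).
R1 ← R1 + 6/5·R2.
R3 ← R3 + 24/5·R2.
R4 ← R4 + 48/5·R2.
R3 ← R3 / (-44/19).
R1 ← R1 − 8/19·R3.
R2 ← R2 − 13/19·R3.
R4 ← R4 + 88/19·R3.
R4 reduces to 0 = 0, so the extra equation is consistent.
Reading off the reduced rows gives x_1 = -1/5, x_2 = 1/2, x_3 = -7/3.

x_1 = -1/5, x_2 = 1/2, x_3 = -7/3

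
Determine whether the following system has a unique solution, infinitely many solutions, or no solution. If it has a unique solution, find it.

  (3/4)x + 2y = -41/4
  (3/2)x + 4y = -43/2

no solution

Row-reduce:
R1 ← R1 / (3/4).
R2 ← R2 − 3/2·R1.
Row 2 reduces to 0 = -1, a contradiction. The system is inconsistent.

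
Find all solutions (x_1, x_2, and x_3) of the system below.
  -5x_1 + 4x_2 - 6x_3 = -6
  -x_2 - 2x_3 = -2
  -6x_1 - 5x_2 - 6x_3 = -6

x_1 = 0, x_2 = 0, x_3 = 1

Row-reduce the augmented matrix:
R1 ← R1 / (-5).
R3 ← R3 + 6·R1.
R2 ← R2 / (-1).
R1 ← R1 + 4/5·R2.
R3 ← R3 + 49/5·R2.
R3 ← R3 / (104/5).
R1 ← R1 − 14/5·R3.
R2 ← R2 − 2·R3.
Reading off the reduced rows gives x_1 = 0, x_2 = 0, x_3 = 1.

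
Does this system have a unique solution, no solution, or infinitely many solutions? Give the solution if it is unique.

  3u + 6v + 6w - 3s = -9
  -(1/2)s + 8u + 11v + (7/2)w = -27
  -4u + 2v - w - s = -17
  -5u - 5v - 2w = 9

Row-reduce:
R1 ← R1 / (3).
R2 ← R2 − 8·R1.
R3 ← R3 + 4·R1.
R4 ← R4 + 5·R1.
R2 ← R2 / (-5).
R1 ← R1 − 2·R2.
R3 ← R3 − 10·R2.
R4 ← R4 − 5·R2.
R3 ← R3 / (-18).
R1 ← R1 + 3·R3.
R2 ← R2 − 5/2·R3.
R4 ← R4 + 9/2·R3.
Row 4 reduces to 0 = -1/4, a contradiction. The system is inconsistent.

no solution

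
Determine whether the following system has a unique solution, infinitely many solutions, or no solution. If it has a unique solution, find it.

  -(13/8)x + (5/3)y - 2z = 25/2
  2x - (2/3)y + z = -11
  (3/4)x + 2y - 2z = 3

Row-reduce:
R1 ← R1 / (-13/8).
R2 ← R2 − 2·R1.
R3 ← R3 − 3/4·R1.
R2 ← R2 / (18/13).
R1 ← R1 + 40/39·R2.
R3 ← R3 − 36/13·R2.
Rank is 2 with 3 unknowns, leaving z free.

infinitely many solutions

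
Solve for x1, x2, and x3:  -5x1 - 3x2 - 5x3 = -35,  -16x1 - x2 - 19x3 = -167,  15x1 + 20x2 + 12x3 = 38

Row-reduce the augmented matrix:
R1 ← R1 / (-5).
R2 ← R2 + 16·R1.
R3 ← R3 − 15·R1.
R2 ← R2 / (43/5).
R1 ← R1 − 3/5·R2.
R3 ← R3 − 11·R2.
R3 ← R3 / (36/43).
R1 ← R1 − 52/43·R3.
R2 ← R2 + 15/43·R3.
Reading off the reduced rows gives x1 = 6, x2 = -5, x3 = 4.

x1 = 6, x2 = -5, x3 = 4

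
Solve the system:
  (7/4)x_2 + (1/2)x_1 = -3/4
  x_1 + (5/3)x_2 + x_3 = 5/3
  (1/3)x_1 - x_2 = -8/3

x_1 = -5, x_2 = 1, x_3 = 5

Row-reduce the augmented matrix:
R1 ← R1 / (1/2).
R2 ← R2 − 1·R1.
R3 ← R3 − 1/3·R1.
R2 ← R2 / (-11/6).
R1 ← R1 − 7/2·R2.
R3 ← R3 + 13/6·R2.
R3 ← R3 / (-13/11).
R1 ← R1 − 21/11·R3.
R2 ← R2 + 6/11·R3.
Reading off the reduced rows gives x_1 = -5, x_2 = 1, x_3 = 5.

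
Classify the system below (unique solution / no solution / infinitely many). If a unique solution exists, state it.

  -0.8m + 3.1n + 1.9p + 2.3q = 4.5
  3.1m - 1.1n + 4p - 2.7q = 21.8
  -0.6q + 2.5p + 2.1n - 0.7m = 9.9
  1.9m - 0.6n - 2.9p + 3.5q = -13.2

Row-reduce the augmented matrix:
R1 ← R1 / (-4/5).
R2 ← R2 − 31/10·R1.
R3 ← R3 + 7/10·R1.
R4 ← R4 − 19/10·R1.
R2 ← R2 / (873/80).
R1 ← R1 + 31/8·R2.
R3 ← R3 + 49/80·R2.
R4 ← R4 − 541/80·R2.
R3 ← R3 / (1431/970).
R1 ← R1 − 161/97·R3.
R2 ← R2 − 101/97·R3.
R4 ← R4 + 2633/485·R3.
R4 ← R4 / (-82891/25758).
R1 ← R1 − 24187/12879·R4.
R2 ← R2 − 27910/12879·R4.
R3 ← R3 + 19763/12879·R4.
Reading off the reduced rows gives m = 1, n = 0, p = 4, q = -1.

m = 1, n = 0, p = 4, q = -1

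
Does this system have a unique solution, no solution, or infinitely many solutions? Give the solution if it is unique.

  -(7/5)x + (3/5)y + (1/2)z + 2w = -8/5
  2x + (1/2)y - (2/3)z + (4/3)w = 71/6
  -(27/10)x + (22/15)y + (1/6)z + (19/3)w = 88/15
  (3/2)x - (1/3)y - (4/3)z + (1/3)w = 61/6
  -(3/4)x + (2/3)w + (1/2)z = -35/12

Row-reduce:
R1 ← R1 / (-7/5).
R2 ← R2 − 2·R1.
R3 ← R3 + 27/10·R1.
R4 ← R4 − 3/2·R1.
R5 ← R5 + 3/4·R1.
R2 ← R2 / (19/14).
R1 ← R1 + 3/7·R2.
R3 ← R3 − 13/42·R2.
R4 ← R4 − 13/42·R2.
R5 ← R5 + 9/28·R2.
R3 ← R3 / (-553/684).
R1 ← R1 + 13/38·R3.
R2 ← R2 − 2/57·R3.
R4 ← R4 + 553/684·R3.
R5 ← R5 − 37/152·R3.
Swap R4 and R5.
R4 ← R4 / (3469/3318).
R1 ← R1 + 414/553·R4.
R2 ← R2 − 1744/553·R4.
R3 ← R3 + 1040/553·R4.
Row 5 reduces to 0 = -1/2, a contradiction. The system is inconsistent.

no solution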